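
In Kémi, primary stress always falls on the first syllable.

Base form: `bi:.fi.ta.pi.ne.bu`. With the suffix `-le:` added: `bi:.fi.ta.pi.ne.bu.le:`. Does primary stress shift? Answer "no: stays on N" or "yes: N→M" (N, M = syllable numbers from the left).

no: stays on 1

Base `bi:.fi.ta.pi.ne.bu` (6 syllables):
  The word has 6 syllables; the first syllable is syllable 1 (bi:).
  → primary stress on syllable 1.
Suffixed `bi:.fi.ta.pi.ne.bu.le:` (7 syllables):
  The word has 7 syllables; the first syllable is syllable 1 (bi:).
  → primary stress on syllable 1.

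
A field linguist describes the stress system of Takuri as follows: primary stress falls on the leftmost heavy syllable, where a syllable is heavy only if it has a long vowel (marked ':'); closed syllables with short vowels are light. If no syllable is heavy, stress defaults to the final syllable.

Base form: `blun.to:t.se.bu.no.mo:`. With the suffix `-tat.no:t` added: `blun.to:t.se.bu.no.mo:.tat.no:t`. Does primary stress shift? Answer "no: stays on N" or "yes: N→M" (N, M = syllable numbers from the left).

Base `blun.to:t.se.bu.no.mo:` (6 syllables):
  Weights: 1 blun L, 2 to:t H, 3 se L, 4 bu L, 5 no L, 6 mo: H.
  Heavy syllables in the domain: 2, 6. The leftmost is syllable 2 (to:t).
  → primary stress on syllable 2.
Suffixed `blun.to:t.se.bu.no.mo:.tat.no:t` (8 syllables):
  Weights: 1 blun L, 2 to:t H, 3 se L, 4 bu L, 5 no L, 6 mo: H, 7 tat L, 8 no:t H.
  Heavy syllables in the domain: 2, 6, 8. The leftmost is syllable 2 (to:t).
  → primary stress on syllable 2.

no: stays on 2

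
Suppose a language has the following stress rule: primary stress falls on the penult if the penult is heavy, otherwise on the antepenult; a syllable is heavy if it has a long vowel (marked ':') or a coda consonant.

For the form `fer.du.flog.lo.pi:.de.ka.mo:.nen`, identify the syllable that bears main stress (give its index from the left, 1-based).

Weights: 7 ka L, 8 mo: H, 9 nen H.
The penult (syllable 8, mo:) is heavy, so it takes stress.
Primary stress: syllable 8 → fer.du.flog.lo.pi:.de.ka.ˈmo:.nen.

8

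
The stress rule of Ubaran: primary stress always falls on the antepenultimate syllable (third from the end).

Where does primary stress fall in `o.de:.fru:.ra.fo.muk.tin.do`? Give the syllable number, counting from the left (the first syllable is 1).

6

The word has 8 syllables; the antepenultimate syllable (third from the end) is syllable 6 (muk).
Primary stress: syllable 6 → o.de:.fru:.ra.fo.ˈmuk.tin.do.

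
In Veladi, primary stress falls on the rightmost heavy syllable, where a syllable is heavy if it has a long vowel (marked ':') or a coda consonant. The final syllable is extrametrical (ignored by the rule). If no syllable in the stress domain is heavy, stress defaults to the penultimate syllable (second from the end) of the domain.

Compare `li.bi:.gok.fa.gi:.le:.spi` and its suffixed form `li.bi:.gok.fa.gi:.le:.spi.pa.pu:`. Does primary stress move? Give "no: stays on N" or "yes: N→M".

Base `li.bi:.gok.fa.gi:.le:.spi` (7 syllables):
  The final syllable (7, spi) is extrametrical; the stress domain is syllables 1–6.
  Weights: 1 li L, 2 bi: H, 3 gok H, 4 fa L, 5 gi: H, 6 le: H.
  Heavy syllables in the domain: 2, 3, 5, 6. The rightmost is syllable 6 (le:).
  → primary stress on syllable 6.
Suffixed `li.bi:.gok.fa.gi:.le:.spi.pa.pu:` (9 syllables):
  The final syllable (9, pu:) is extrametrical; the stress domain is syllables 1–8.
  Weights: 1 li L, 2 bi: H, 3 gok H, 4 fa L, 5 gi: H, 6 le: H, 7 spi L, 8 pa L.
  Heavy syllables in the domain: 2, 3, 5, 6. The rightmost is syllable 6 (le:).
  → primary stress on syllable 6.

no: stays on 6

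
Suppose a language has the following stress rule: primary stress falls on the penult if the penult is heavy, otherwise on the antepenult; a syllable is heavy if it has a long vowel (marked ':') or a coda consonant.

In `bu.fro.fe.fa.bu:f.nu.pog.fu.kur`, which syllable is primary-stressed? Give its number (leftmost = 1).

7

Weights: 7 pog H, 8 fu L, 9 kur H.
The penult (syllable 8, fu) is light, so stress falls on the antepenult (syllable 7, pog).
Primary stress: syllable 7 → bu.fro.fe.fa.bu:f.nu.ˈpog.fu.kur.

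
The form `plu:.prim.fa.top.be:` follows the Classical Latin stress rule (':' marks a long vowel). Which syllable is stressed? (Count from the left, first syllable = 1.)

4

Classical Latin: stress the penult if heavy (long vowel or closed), else the antepenult.
Weights: 3 fa L, 4 top H, 5 be: H.
The penult (syllable 4, top) is heavy, so it takes stress.
Stress on syllable 4: plu:.prim.fa.ˈtop.be:.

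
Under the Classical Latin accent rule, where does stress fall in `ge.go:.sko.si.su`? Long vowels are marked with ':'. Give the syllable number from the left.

Classical Latin: stress the penult if heavy (long vowel or closed), else the antepenult.
Weights: 3 sko L, 4 si L, 5 su L.
The penult (syllable 4, si) is light, so stress falls on the antepenult (syllable 3, sko).
Stress on syllable 3: ge.go:.ˈsko.si.su.

3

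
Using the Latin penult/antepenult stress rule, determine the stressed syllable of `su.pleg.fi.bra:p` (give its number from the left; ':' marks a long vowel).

2

Classical Latin: stress the penult if heavy (long vowel or closed), else the antepenult.
Weights: 2 pleg H, 3 fi L, 4 bra:p H.
The penult (syllable 3, fi) is light, so stress falls on the antepenult (syllable 2, pleg).
Stress on syllable 2: su.ˈpleg.fi.bra:p.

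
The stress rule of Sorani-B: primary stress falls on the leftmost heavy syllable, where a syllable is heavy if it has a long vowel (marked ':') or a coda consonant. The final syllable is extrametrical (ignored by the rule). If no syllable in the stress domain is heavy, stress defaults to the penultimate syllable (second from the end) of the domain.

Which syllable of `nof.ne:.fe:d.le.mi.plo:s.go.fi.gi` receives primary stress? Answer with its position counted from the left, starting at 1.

The final syllable (9, gi) is extrametrical; the stress domain is syllables 1–8.
Weights: 1 nof H, 2 ne: H, 3 fe:d H, 4 le L, 5 mi L, 6 plo:s H, 7 go L, 8 fi L.
Heavy syllables in the domain: 1, 2, 3, 6. The leftmost is syllable 1 (nof).
Primary stress: syllable 1 → ˈnof.ne:.fe:d.le.mi.plo:s.go.fi.gi.

1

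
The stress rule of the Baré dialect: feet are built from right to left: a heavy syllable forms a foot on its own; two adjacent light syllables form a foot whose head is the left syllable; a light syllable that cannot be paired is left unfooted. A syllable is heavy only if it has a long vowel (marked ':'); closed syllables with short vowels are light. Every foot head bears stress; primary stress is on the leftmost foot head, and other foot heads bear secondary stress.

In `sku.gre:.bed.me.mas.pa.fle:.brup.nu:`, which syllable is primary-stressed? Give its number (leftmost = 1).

Weights: 1 sku L, 2 gre: H, 3 bed L, 4 me L, 5 mas L, 6 pa L, 7 fle: H, 8 brup L, 9 nu: H.
Parse right to left (heavy = foot alone; LL = one foot; stranded L unfooted): sku (ˈgre:) (ˈbed.me) (ˈmas.pa) (ˈfle:) brup (ˈnu:).
Foot heads: 2, 3, 5, 7, 9.
Primary stress on the leftmost head = syllable 2.
Primary stress: syllable 2 → sku.ˈgre:.bed.me.mas.pa.fle:.brup.nu:.

2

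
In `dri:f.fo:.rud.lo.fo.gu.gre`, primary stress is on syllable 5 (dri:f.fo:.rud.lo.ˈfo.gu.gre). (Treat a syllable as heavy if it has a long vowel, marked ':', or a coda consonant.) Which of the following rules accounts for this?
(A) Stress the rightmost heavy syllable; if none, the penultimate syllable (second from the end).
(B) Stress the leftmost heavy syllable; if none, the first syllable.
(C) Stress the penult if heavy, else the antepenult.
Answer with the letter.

Rule A → syllable 3 (observed: 5).
Rule B → syllable 1 (observed: 5).
Rule C → syllable 5 ✓.

C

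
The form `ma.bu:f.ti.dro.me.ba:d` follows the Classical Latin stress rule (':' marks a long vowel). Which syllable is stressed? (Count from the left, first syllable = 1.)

4

Classical Latin: stress the penult if heavy (long vowel or closed), else the antepenult.
Weights: 4 dro L, 5 me L, 6 ba:d H.
The penult (syllable 5, me) is light, so stress falls on the antepenult (syllable 4, dro).
Stress on syllable 4: ma.bu:f.ti.ˈdro.me.ba:d.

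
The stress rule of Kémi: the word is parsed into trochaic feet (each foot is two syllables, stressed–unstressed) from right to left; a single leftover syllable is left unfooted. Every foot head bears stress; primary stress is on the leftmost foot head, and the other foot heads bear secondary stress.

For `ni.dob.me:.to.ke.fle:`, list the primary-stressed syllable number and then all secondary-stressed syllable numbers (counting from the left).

Parse right to left into trochaic (ˈσσ) feet: (ˈni.dob) (ˈme:.to) (ˈke.fle:).
Foot heads (stressed positions): 1, 3, 5.
End Rule Leftmost: primary stress on the leftmost head = syllable 1.
Secondary stress on 3, 5: ˈni.dob.ˌme:.to.ˌke.fle:.

primary 1, secondary 3, 5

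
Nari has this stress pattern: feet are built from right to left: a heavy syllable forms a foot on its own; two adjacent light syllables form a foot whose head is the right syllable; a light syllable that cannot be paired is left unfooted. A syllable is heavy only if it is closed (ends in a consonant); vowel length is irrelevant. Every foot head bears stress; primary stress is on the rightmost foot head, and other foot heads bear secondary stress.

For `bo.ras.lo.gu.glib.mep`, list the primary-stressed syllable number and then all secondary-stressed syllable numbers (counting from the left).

Weights: 1 bo L, 2 ras H, 3 lo L, 4 gu L, 5 glib H, 6 mep H.
Parse right to left (heavy = foot alone; LL = one foot; stranded L unfooted): bo (ˈras) (lo.ˈgu) (ˈglib) (ˈmep).
Foot heads: 2, 4, 5, 6.
Primary stress on the rightmost head = syllable 6.
Secondary stress on 2, 4, 5: bo.ˌras.lo.ˌgu.ˌglib.ˈmep.

primary 6, secondary 2, 4, 5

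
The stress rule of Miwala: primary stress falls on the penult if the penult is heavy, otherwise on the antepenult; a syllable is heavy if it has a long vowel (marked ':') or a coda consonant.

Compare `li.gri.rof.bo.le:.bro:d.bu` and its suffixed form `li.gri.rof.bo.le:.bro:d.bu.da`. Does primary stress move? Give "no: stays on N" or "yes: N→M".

Base `li.gri.rof.bo.le:.bro:d.bu` (7 syllables):
  Weights: 5 le: H, 6 bro:d H, 7 bu L.
  The penult (syllable 6, bro:d) is heavy, so it takes stress.
  → primary stress on syllable 6.
Suffixed `li.gri.rof.bo.le:.bro:d.bu.da` (8 syllables):
  Weights: 6 bro:d H, 7 bu L, 8 da L.
  The penult (syllable 7, bu) is light, so stress falls on the antepenult (syllable 6, bro:d).
  → primary stress on syllable 6.

no: stays on 6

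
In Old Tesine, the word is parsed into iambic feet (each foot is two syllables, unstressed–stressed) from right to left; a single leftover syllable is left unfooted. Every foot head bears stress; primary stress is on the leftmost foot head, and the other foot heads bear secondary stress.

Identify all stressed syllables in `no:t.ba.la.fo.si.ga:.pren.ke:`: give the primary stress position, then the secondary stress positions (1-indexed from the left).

primary 2, secondary 4, 6, 8

Parse right to left into iambic (σˈσ) feet: (no:t.ˈba) (la.ˈfo) (si.ˈga:) (pren.ˈke:).
Foot heads (stressed positions): 2, 4, 6, 8.
End Rule Leftmost: primary stress on the leftmost head = syllable 2.
Secondary stress on 4, 6, 8: no:t.ˈba.la.ˌfo.si.ˌga:.pren.ˌke:.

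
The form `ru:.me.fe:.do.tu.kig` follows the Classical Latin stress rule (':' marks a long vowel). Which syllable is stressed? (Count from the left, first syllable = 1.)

4

Classical Latin: stress the penult if heavy (long vowel or closed), else the antepenult.
Weights: 4 do L, 5 tu L, 6 kig H.
The penult (syllable 5, tu) is light, so stress falls on the antepenult (syllable 4, do).
Stress on syllable 4: ru:.me.fe:.ˈdo.tu.kig.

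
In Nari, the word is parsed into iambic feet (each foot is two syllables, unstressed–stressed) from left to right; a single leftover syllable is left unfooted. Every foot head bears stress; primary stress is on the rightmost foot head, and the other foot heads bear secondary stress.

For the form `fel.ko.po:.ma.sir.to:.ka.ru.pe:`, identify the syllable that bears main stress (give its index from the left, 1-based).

8

Parse left to right into iambic (σˈσ) feet: (fel.ˈko) (po:.ˈma) (sir.ˈto:) (ka.ˈru) pe:. Syllable 9 is left unfooted.
Foot heads (stressed positions): 2, 4, 6, 8.
End Rule Rightmost: primary stress on the rightmost head = syllable 8.
Primary stress: syllable 8 → fel.ko.po:.ma.sir.to:.ka.ˈru.pe:.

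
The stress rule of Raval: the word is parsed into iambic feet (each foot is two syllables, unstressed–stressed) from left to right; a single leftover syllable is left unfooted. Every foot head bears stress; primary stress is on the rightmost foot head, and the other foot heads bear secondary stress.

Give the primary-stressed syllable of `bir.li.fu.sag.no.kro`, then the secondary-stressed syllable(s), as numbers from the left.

Parse left to right into iambic (σˈσ) feet: (bir.ˈli) (fu.ˈsag) (no.ˈkro).
Foot heads (stressed positions): 2, 4, 6.
End Rule Rightmost: primary stress on the rightmost head = syllable 6.
Secondary stress on 2, 4: bir.ˌli.fu.ˌsag.no.ˈkro.

primary 6, secondary 2, 4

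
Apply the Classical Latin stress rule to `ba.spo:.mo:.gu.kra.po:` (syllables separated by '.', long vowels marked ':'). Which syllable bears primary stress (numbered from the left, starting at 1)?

Classical Latin: stress the penult if heavy (long vowel or closed), else the antepenult.
Weights: 4 gu L, 5 kra L, 6 po: H.
The penult (syllable 5, kra) is light, so stress falls on the antepenult (syllable 4, gu).
Stress on syllable 4: ba.spo:.mo:.ˈgu.kra.po:.

4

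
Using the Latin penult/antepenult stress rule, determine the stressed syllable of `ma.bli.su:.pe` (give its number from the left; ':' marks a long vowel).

3

Classical Latin: stress the penult if heavy (long vowel or closed), else the antepenult.
Weights: 2 bli L, 3 su: H, 4 pe L.
The penult (syllable 3, su:) is heavy, so it takes stress.
Stress on syllable 3: ma.bli.ˈsu:.pe.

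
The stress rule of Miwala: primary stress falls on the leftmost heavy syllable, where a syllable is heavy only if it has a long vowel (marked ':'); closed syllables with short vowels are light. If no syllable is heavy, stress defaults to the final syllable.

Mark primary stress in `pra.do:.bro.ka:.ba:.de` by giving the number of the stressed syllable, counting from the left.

Weights: 1 pra L, 2 do: H, 3 bro L, 4 ka: H, 5 ba: H, 6 de L.
Heavy syllables in the domain: 2, 4, 5. The leftmost is syllable 2 (do:).
Primary stress: syllable 2 → pra.ˈdo:.bro.ka:.ba:.de.

2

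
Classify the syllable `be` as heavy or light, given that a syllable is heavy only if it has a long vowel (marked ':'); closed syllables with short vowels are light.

light

`be`: short vowel, open (no coda). Short vowel → light.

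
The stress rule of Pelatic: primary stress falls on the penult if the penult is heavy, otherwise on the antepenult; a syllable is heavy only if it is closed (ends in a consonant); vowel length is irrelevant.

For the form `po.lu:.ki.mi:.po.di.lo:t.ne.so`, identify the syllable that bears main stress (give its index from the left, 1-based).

Weights: 7 lo:t H, 8 ne L, 9 so L.
The penult (syllable 8, ne) is light, so stress falls on the antepenult (syllable 7, lo:t).
Primary stress: syllable 7 → po.lu:.ki.mi:.po.di.ˈlo:t.ne.so.

7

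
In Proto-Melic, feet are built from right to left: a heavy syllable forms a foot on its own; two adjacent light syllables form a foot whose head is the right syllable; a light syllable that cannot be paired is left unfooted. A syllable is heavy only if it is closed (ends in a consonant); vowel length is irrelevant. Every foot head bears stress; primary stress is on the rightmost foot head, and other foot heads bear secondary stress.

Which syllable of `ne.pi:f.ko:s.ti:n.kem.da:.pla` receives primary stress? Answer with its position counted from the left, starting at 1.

7

Weights: 1 ne L, 2 pi:f H, 3 ko:s H, 4 ti:n H, 5 kem H, 6 da: L, 7 pla L.
Parse right to left (heavy = foot alone; LL = one foot; stranded L unfooted): ne (ˈpi:f) (ˈko:s) (ˈti:n) (ˈkem) (da:.ˈpla).
Foot heads: 2, 3, 4, 5, 7.
Primary stress on the rightmost head = syllable 7.
Primary stress: syllable 7 → ne.pi:f.ko:s.ti:n.kem.da:.ˈpla.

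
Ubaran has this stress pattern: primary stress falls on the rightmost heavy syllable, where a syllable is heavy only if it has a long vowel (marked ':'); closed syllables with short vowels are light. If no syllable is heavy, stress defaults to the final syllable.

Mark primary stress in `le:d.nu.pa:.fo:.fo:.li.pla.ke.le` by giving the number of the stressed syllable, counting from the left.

Weights: 1 le:d H, 2 nu L, 3 pa: H, 4 fo: H, 5 fo: H, 6 li L, 7 pla L, 8 ke L, 9 le L.
Heavy syllables in the domain: 1, 3, 4, 5. The rightmost is syllable 5 (fo:).
Primary stress: syllable 5 → le:d.nu.pa:.fo:.ˈfo:.li.pla.ke.le.

5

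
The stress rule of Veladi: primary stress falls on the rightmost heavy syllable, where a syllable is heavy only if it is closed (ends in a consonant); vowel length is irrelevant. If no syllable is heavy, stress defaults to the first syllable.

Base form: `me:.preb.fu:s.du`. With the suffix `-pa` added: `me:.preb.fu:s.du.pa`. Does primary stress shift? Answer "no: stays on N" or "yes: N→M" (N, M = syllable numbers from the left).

no: stays on 3

Base `me:.preb.fu:s.du` (4 syllables):
  Weights: 1 me: L, 2 preb H, 3 fu:s H, 4 du L.
  Heavy syllables in the domain: 2, 3. The rightmost is syllable 3 (fu:s).
  → primary stress on syllable 3.
Suffixed `me:.preb.fu:s.du.pa` (5 syllables):
  Weights: 1 me: L, 2 preb H, 3 fu:s H, 4 du L, 5 pa L.
  Heavy syllables in the domain: 2, 3. The rightmost is syllable 3 (fu:s).
  → primary stress on syllable 3.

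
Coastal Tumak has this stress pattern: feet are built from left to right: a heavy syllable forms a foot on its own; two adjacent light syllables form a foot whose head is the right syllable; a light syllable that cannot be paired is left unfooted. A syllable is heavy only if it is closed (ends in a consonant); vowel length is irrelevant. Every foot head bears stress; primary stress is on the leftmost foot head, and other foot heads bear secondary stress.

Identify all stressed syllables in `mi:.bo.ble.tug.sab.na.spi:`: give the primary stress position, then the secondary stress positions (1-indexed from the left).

Weights: 1 mi: L, 2 bo L, 3 ble L, 4 tug H, 5 sab H, 6 na L, 7 spi: L.
Parse left to right (heavy = foot alone; LL = one foot; stranded L unfooted): (mi:.ˈbo) ble (ˈtug) (ˈsab) (na.ˈspi:).
Foot heads: 2, 4, 5, 7.
Primary stress on the leftmost head = syllable 2.
Secondary stress on 4, 5, 7: mi:.ˈbo.ble.ˌtug.ˌsab.na.ˌspi:.

primary 2, secondary 4, 5, 7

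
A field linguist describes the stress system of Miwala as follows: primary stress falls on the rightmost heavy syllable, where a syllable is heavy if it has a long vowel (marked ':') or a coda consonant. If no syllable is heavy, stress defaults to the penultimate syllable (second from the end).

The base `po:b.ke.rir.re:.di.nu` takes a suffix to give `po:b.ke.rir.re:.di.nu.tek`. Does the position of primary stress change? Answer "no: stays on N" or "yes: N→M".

yes: 4→7

Base `po:b.ke.rir.re:.di.nu` (6 syllables):
  Weights: 1 po:b H, 2 ke L, 3 rir H, 4 re: H, 5 di L, 6 nu L.
  Heavy syllables in the domain: 1, 3, 4. The rightmost is syllable 4 (re:).
  → primary stress on syllable 4.
Suffixed `po:b.ke.rir.re:.di.nu.tek` (7 syllables):
  Weights: 1 po:b H, 2 ke L, 3 rir H, 4 re: H, 5 di L, 6 nu L, 7 tek H.
  Heavy syllables in the domain: 1, 3, 4, 7. The rightmost is syllable 7 (tek).
  → primary stress on syllable 7.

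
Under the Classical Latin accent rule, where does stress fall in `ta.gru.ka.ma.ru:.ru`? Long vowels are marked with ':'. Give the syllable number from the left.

Classical Latin: stress the penult if heavy (long vowel or closed), else the antepenult.
Weights: 4 ma L, 5 ru: H, 6 ru L.
The penult (syllable 5, ru:) is heavy, so it takes stress.
Stress on syllable 5: ta.gru.ka.ma.ˈru:.ru.

5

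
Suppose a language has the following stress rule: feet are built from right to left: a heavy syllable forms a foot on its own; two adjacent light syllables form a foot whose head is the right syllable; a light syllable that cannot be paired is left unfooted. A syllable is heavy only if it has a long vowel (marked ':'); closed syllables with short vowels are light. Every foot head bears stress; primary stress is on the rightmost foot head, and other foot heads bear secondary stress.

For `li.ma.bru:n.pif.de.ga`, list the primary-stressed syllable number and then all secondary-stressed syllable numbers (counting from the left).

Weights: 1 li L, 2 ma L, 3 bru:n H, 4 pif L, 5 de L, 6 ga L.
Parse right to left (heavy = foot alone; LL = one foot; stranded L unfooted): (li.ˈma) (ˈbru:n) pif (de.ˈga).
Foot heads: 2, 3, 6.
Primary stress on the rightmost head = syllable 6.
Secondary stress on 2, 3: li.ˌma.ˌbru:n.pif.de.ˈga.

primary 6, secondary 2, 3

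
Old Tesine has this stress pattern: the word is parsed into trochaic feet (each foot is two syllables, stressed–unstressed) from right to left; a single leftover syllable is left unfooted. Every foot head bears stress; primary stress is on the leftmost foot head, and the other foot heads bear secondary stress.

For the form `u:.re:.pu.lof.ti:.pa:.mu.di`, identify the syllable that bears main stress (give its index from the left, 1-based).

1

Parse right to left into trochaic (ˈσσ) feet: (ˈu:.re:) (ˈpu.lof) (ˈti:.pa:) (ˈmu.di).
Foot heads (stressed positions): 1, 3, 5, 7.
End Rule Leftmost: primary stress on the leftmost head = syllable 1.
Primary stress: syllable 1 → ˈu:.re:.pu.lof.ti:.pa:.mu.di.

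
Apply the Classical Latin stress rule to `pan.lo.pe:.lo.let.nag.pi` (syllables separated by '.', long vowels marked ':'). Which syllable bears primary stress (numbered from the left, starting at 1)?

6

Classical Latin: stress the penult if heavy (long vowel or closed), else the antepenult.
Weights: 5 let H, 6 nag H, 7 pi L.
The penult (syllable 6, nag) is heavy, so it takes stress.
Stress on syllable 6: pan.lo.pe:.lo.let.ˈnag.pi.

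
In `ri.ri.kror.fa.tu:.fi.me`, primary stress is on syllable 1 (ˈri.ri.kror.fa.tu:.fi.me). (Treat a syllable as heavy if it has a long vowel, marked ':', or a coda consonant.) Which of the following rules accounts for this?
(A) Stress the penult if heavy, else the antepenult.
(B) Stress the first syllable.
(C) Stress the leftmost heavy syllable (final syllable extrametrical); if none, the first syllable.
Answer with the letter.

Rule A → syllable 5 (observed: 1).
Rule B → syllable 1 ✓.
Rule C → syllable 3 (observed: 1).

B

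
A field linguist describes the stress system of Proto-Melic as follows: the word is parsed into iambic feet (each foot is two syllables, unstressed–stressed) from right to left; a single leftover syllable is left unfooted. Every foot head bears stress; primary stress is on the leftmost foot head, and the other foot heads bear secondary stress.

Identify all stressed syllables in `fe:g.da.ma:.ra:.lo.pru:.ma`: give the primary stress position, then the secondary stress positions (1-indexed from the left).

Parse right to left into iambic (σˈσ) feet: fe:g (da.ˈma:) (ra:.ˈlo) (pru:.ˈma). Syllable 1 is left unfooted.
Foot heads (stressed positions): 3, 5, 7.
End Rule Leftmost: primary stress on the leftmost head = syllable 3.
Secondary stress on 5, 7: fe:g.da.ˈma:.ra:.ˌlo.pru:.ˌma.

primary 3, secondary 5, 7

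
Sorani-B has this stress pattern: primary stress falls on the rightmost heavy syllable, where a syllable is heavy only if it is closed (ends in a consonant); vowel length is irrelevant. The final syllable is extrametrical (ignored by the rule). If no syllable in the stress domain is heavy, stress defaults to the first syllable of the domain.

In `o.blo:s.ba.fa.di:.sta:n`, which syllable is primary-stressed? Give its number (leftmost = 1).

2

The final syllable (6, sta:n) is extrametrical; the stress domain is syllables 1–5.
Weights: 1 o L, 2 blo:s H, 3 ba L, 4 fa L, 5 di: L.
Heavy syllables in the domain: 2. The rightmost is syllable 2 (blo:s).
Primary stress: syllable 2 → o.ˈblo:s.ba.fa.di:.sta:n.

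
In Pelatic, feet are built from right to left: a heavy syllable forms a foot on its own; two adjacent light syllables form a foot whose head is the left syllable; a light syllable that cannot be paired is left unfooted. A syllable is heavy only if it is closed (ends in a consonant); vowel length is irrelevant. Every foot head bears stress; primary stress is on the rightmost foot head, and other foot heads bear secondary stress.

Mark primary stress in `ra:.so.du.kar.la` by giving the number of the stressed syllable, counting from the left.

4

Weights: 1 ra: L, 2 so L, 3 du L, 4 kar H, 5 la L.
Parse right to left (heavy = foot alone; LL = one foot; stranded L unfooted): ra: (ˈso.du) (ˈkar) la.
Foot heads: 2, 4.
Primary stress on the rightmost head = syllable 4.
Primary stress: syllable 4 → ra:.so.du.ˈkar.la.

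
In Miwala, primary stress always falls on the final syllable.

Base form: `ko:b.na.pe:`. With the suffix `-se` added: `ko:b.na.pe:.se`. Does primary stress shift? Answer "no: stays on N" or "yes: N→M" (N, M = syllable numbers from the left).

yes: 3→4

Base `ko:b.na.pe:` (3 syllables):
  The word has 3 syllables; the final syllable is syllable 3 (pe:).
  → primary stress on syllable 3.
Suffixed `ko:b.na.pe:.se` (4 syllables):
  The word has 4 syllables; the final syllable is syllable 4 (se).
  → primary stress on syllable 4.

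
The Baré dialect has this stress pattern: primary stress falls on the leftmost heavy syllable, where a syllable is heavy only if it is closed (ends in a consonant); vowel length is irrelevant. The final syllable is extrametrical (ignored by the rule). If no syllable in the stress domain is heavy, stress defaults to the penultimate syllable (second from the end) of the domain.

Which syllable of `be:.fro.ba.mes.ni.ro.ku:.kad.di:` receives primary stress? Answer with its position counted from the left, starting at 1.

4

The final syllable (9, di:) is extrametrical; the stress domain is syllables 1–8.
Weights: 1 be: L, 2 fro L, 3 ba L, 4 mes H, 5 ni L, 6 ro L, 7 ku: L, 8 kad H.
Heavy syllables in the domain: 4, 8. The leftmost is syllable 4 (mes).
Primary stress: syllable 4 → be:.fro.ba.ˈmes.ni.ro.ku:.kad.di:.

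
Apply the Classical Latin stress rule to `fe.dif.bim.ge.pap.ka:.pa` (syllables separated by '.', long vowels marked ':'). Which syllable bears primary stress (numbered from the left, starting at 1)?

Classical Latin: stress the penult if heavy (long vowel or closed), else the antepenult.
Weights: 5 pap H, 6 ka: H, 7 pa L.
The penult (syllable 6, ka:) is heavy, so it takes stress.
Stress on syllable 6: fe.dif.bim.ge.pap.ˈka:.pa.

6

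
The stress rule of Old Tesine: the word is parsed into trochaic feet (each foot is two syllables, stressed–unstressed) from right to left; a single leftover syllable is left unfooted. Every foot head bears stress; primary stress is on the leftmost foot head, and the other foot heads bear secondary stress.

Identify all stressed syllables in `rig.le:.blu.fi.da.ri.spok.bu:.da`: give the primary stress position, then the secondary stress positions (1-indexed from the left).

primary 2, secondary 4, 6, 8

Parse right to left into trochaic (ˈσσ) feet: rig (ˈle:.blu) (ˈfi.da) (ˈri.spok) (ˈbu:.da). Syllable 1 is left unfooted.
Foot heads (stressed positions): 2, 4, 6, 8.
End Rule Leftmost: primary stress on the leftmost head = syllable 2.
Secondary stress on 4, 6, 8: rig.ˈle:.blu.ˌfi.da.ˌri.spok.ˌbu:.da.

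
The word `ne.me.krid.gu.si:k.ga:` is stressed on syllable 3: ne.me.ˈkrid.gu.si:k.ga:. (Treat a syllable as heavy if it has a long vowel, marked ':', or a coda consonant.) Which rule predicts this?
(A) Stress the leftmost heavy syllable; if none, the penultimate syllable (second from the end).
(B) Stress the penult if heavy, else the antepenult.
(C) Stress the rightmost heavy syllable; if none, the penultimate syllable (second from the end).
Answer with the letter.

Rule A → syllable 3 ✓.
Rule B → syllable 5 (observed: 3).
Rule C → syllable 6 (observed: 3).

A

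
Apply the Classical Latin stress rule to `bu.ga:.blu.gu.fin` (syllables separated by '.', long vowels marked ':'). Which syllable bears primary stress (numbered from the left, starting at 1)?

Classical Latin: stress the penult if heavy (long vowel or closed), else the antepenult.
Weights: 3 blu L, 4 gu L, 5 fin H.
The penult (syllable 4, gu) is light, so stress falls on the antepenult (syllable 3, blu).
Stress on syllable 3: bu.ga:.ˈblu.gu.fin.

3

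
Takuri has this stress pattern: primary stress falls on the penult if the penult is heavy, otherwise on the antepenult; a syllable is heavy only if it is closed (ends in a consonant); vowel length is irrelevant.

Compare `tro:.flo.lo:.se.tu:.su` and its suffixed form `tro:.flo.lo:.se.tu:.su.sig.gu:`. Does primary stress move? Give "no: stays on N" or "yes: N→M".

Base `tro:.flo.lo:.se.tu:.su` (6 syllables):
  Weights: 4 se L, 5 tu: L, 6 su L.
  The penult (syllable 5, tu:) is light, so stress falls on the antepenult (syllable 4, se).
  → primary stress on syllable 4.
Suffixed `tro:.flo.lo:.se.tu:.su.sig.gu:` (8 syllables):
  Weights: 6 su L, 7 sig H, 8 gu: L.
  The penult (syllable 7, sig) is heavy, so it takes stress.
  → primary stress on syllable 7.

yes: 4→7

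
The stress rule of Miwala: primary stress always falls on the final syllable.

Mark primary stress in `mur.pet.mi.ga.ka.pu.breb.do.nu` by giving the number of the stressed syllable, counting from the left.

The word has 9 syllables; the final syllable is syllable 9 (nu).
Primary stress: syllable 9 → mur.pet.mi.ga.ka.pu.breb.do.ˈnu.

9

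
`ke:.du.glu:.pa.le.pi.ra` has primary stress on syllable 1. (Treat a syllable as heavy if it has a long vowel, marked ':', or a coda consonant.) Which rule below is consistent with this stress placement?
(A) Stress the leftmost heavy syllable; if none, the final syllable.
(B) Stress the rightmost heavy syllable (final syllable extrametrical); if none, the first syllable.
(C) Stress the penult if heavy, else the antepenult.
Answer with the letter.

A

Rule A → syllable 1 ✓.
Rule B → syllable 3 (observed: 1).
Rule C → syllable 5 (observed: 1).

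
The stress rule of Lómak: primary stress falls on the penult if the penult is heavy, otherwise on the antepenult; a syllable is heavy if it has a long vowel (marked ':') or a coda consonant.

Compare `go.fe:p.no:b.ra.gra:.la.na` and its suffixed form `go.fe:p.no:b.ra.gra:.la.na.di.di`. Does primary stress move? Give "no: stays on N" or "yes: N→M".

yes: 5→7

Base `go.fe:p.no:b.ra.gra:.la.na` (7 syllables):
  Weights: 5 gra: H, 6 la L, 7 na L.
  The penult (syllable 6, la) is light, so stress falls on the antepenult (syllable 5, gra:).
  → primary stress on syllable 5.
Suffixed `go.fe:p.no:b.ra.gra:.la.na.di.di` (9 syllables):
  Weights: 7 na L, 8 di L, 9 di L.
  The penult (syllable 8, di) is light, so stress falls on the antepenult (syllable 7, na).
  → primary stress on syllable 7.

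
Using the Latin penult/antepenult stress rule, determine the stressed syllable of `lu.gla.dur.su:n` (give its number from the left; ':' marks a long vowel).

Classical Latin: stress the penult if heavy (long vowel or closed), else the antepenult.
Weights: 2 gla L, 3 dur H, 4 su:n H.
The penult (syllable 3, dur) is heavy, so it takes stress.
Stress on syllable 3: lu.gla.ˈdur.su:n.

3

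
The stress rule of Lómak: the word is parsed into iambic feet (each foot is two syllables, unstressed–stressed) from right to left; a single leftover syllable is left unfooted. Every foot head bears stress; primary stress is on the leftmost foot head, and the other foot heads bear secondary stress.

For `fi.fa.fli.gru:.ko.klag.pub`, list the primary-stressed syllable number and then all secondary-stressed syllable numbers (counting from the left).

primary 3, secondary 5, 7

Parse right to left into iambic (σˈσ) feet: fi (fa.ˈfli) (gru:.ˈko) (klag.ˈpub). Syllable 1 is left unfooted.
Foot heads (stressed positions): 3, 5, 7.
End Rule Leftmost: primary stress on the leftmost head = syllable 3.
Secondary stress on 5, 7: fi.fa.ˈfli.gru:.ˌko.klag.ˌpub.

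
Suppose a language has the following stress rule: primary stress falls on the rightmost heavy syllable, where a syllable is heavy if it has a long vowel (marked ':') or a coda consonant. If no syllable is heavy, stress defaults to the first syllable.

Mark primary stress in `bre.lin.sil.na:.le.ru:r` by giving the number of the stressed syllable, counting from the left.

6

Weights: 1 bre L, 2 lin H, 3 sil H, 4 na: H, 5 le L, 6 ru:r H.
Heavy syllables in the domain: 2, 3, 4, 6. The rightmost is syllable 6 (ru:r).
Primary stress: syllable 6 → bre.lin.sil.na:.le.ˈru:r.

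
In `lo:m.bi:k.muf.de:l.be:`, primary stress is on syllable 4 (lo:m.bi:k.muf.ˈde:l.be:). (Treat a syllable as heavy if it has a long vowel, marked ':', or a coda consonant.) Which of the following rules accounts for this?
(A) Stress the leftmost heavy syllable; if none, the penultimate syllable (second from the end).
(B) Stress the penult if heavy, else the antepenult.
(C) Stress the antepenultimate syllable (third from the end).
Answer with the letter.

B

Rule A → syllable 1 (observed: 4).
Rule B → syllable 4 ✓.
Rule C → syllable 3 (observed: 4).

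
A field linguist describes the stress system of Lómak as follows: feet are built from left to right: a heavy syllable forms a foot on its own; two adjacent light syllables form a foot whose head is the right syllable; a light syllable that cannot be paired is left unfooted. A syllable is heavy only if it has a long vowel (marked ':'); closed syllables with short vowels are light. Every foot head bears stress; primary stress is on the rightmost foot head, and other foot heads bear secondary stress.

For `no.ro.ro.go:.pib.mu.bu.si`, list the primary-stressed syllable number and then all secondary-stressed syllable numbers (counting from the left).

Weights: 1 no L, 2 ro L, 3 ro L, 4 go: H, 5 pib L, 6 mu L, 7 bu L, 8 si L.
Parse left to right (heavy = foot alone; LL = one foot; stranded L unfooted): (no.ˈro) ro (ˈgo:) (pib.ˈmu) (bu.ˈsi).
Foot heads: 2, 4, 6, 8.
Primary stress on the rightmost head = syllable 8.
Secondary stress on 2, 4, 6: no.ˌro.ro.ˌgo:.pib.ˌmu.bu.ˈsi.

primary 8, secondary 2, 4, 6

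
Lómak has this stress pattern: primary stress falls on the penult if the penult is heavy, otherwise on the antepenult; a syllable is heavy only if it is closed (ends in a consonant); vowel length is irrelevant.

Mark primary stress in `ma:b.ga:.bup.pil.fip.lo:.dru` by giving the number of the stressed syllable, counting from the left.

5

Weights: 5 fip H, 6 lo: L, 7 dru L.
The penult (syllable 6, lo:) is light, so stress falls on the antepenult (syllable 5, fip).
Primary stress: syllable 5 → ma:b.ga:.bup.pil.ˈfip.lo:.dru.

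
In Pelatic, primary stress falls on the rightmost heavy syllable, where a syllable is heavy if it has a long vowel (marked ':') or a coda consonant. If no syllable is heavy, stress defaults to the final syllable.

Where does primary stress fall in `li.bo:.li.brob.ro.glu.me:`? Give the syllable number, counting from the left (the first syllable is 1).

7

Weights: 1 li L, 2 bo: H, 3 li L, 4 brob H, 5 ro L, 6 glu L, 7 me: H.
Heavy syllables in the domain: 2, 4, 7. The rightmost is syllable 7 (me:).
Primary stress: syllable 7 → li.bo:.li.brob.ro.glu.ˈme:.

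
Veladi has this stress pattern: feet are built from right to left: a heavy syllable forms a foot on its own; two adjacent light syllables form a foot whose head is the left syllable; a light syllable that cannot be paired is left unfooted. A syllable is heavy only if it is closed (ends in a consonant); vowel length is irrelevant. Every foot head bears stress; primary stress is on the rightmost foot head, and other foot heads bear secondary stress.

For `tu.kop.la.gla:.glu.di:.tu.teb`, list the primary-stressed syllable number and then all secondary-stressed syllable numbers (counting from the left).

Weights: 1 tu L, 2 kop H, 3 la L, 4 gla: L, 5 glu L, 6 di: L, 7 tu L, 8 teb H.
Parse right to left (heavy = foot alone; LL = one foot; stranded L unfooted): tu (ˈkop) la (ˈgla:.glu) (ˈdi:.tu) (ˈteb).
Foot heads: 2, 4, 6, 8.
Primary stress on the rightmost head = syllable 8.
Secondary stress on 2, 4, 6: tu.ˌkop.la.ˌgla:.glu.ˌdi:.tu.ˈteb.

primary 8, secondary 2, 4, 6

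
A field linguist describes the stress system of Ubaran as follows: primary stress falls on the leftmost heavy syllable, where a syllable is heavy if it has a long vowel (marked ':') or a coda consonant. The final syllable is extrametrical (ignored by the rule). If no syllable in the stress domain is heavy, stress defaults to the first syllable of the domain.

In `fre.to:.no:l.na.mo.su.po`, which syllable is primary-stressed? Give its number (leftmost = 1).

2

The final syllable (7, po) is extrametrical; the stress domain is syllables 1–6.
Weights: 1 fre L, 2 to: H, 3 no:l H, 4 na L, 5 mo L, 6 su L.
Heavy syllables in the domain: 2, 3. The leftmost is syllable 2 (to:).
Primary stress: syllable 2 → fre.ˈto:.no:l.na.mo.su.po.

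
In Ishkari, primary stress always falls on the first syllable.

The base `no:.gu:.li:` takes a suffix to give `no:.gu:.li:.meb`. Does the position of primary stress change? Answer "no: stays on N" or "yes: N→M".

no: stays on 1

Base `no:.gu:.li:` (3 syllables):
  The word has 3 syllables; the first syllable is syllable 1 (no:).
  → primary stress on syllable 1.
Suffixed `no:.gu:.li:.meb` (4 syllables):
  The word has 4 syllables; the first syllable is syllable 1 (no:).
  → primary stress on syllable 1.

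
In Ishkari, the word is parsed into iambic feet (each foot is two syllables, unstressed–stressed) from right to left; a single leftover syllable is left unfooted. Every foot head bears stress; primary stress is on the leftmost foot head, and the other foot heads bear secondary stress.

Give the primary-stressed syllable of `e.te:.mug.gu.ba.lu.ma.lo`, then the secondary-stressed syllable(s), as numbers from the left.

Parse right to left into iambic (σˈσ) feet: (e.ˈte:) (mug.ˈgu) (ba.ˈlu) (ma.ˈlo).
Foot heads (stressed positions): 2, 4, 6, 8.
End Rule Leftmost: primary stress on the leftmost head = syllable 2.
Secondary stress on 4, 6, 8: e.ˈte:.mug.ˌgu.ba.ˌlu.ma.ˌlo.

primary 2, secondary 4, 6, 8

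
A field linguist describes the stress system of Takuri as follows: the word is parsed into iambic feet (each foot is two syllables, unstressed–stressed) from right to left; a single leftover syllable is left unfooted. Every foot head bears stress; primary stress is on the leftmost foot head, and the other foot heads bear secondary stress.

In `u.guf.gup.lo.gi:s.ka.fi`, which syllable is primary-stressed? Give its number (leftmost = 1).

3

Parse right to left into iambic (σˈσ) feet: u (guf.ˈgup) (lo.ˈgi:s) (ka.ˈfi). Syllable 1 is left unfooted.
Foot heads (stressed positions): 3, 5, 7.
End Rule Leftmost: primary stress on the leftmost head = syllable 3.
Primary stress: syllable 3 → u.guf.ˈgup.lo.gi:s.ka.fi.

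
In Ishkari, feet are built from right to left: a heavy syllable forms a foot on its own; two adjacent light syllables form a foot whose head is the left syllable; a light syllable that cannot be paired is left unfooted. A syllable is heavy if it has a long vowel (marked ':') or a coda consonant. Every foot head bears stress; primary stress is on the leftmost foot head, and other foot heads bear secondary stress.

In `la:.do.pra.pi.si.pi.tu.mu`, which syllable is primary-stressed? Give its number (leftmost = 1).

Weights: 1 la: H, 2 do L, 3 pra L, 4 pi L, 5 si L, 6 pi L, 7 tu L, 8 mu L.
Parse right to left (heavy = foot alone; LL = one foot; stranded L unfooted): (ˈla:) do (ˈpra.pi) (ˈsi.pi) (ˈtu.mu).
Foot heads: 1, 3, 5, 7.
Primary stress on the leftmost head = syllable 1.
Primary stress: syllable 1 → ˈla:.do.pra.pi.si.pi.tu.mu.

1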